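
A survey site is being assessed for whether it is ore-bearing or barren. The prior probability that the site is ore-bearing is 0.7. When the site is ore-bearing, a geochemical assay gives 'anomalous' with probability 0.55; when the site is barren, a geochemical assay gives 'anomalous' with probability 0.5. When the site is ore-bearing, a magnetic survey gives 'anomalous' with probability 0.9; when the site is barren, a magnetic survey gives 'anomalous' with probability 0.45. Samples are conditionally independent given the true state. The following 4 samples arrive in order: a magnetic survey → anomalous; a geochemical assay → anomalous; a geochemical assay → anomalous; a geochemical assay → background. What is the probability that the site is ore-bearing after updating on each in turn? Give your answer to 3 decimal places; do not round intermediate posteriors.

Each posterior becomes the prior for the next update.
After a magnetic survey='anomalous': P(ore) = 0.9·0.7000 / (0.9·0.7000 + 0.45·0.3000) ≈ 0.8235
After a geochemical assay='anomalous': P(ore) = 0.55·0.8235 / (0.55·0.8235 + 0.5·0.1765) ≈ 0.8370
After a geochemical assay='anomalous': P(ore) = 0.55·0.8370 / (0.55·0.8370 + 0.5·0.1630) ≈ 0.8495
After a geochemical assay='background': P(ore) = 0.45·0.8495 / (0.45·0.8495 + 0.5·0.1505) ≈ 0.8356

0.836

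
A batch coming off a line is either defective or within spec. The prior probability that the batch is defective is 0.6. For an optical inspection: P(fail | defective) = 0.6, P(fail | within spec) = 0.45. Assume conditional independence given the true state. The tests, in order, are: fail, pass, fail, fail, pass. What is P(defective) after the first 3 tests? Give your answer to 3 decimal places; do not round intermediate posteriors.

0.660

Each posterior becomes the prior for the next update.
After 'fail': P(defective) = 0.6·0.6000 / (0.6·0.6000 + 0.45·0.4000) ≈ 0.6667
After 'pass': P(defective) = 0.4·0.6667 / (0.4·0.6667 + 0.55·0.3333) ≈ 0.5926
After 'fail': P(defective) = 0.6·0.5926 / (0.6·0.5926 + 0.45·0.4074) ≈ 0.6598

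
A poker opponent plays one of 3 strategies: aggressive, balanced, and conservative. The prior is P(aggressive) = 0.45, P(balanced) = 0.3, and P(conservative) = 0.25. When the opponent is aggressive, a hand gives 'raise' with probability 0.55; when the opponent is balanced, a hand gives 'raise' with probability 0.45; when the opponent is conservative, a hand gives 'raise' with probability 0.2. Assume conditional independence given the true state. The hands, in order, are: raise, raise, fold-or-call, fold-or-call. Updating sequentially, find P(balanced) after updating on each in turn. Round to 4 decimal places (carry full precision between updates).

After 'raise': normaliser = 0.55·0.4500 + 0.45·0.3000 + 0.2·0.2500; P(aggressive) ≈ 0.5723, P(balanced) ≈ 0.3121, P(conservative) ≈ 0.1156
After 'raise': normaliser = 0.55·0.5723 + 0.45·0.3121 + 0.2·0.1156; P(aggressive) ≈ 0.6580, P(balanced) ≈ 0.2937, P(conservative) ≈ 0.0483
After 'fold-or-call': normaliser = 0.45·0.6580 + 0.55·0.2937 + 0.8·0.0483; P(aggressive) ≈ 0.5966, P(balanced) ≈ 0.3254, P(conservative) ≈ 0.0779
After 'fold-or-call': normaliser = 0.45·0.5966 + 0.55·0.3254 + 0.8·0.0779; P(aggressive) ≈ 0.5266, P(balanced) ≈ 0.3511, P(conservative) ≈ 0.1223

0.3511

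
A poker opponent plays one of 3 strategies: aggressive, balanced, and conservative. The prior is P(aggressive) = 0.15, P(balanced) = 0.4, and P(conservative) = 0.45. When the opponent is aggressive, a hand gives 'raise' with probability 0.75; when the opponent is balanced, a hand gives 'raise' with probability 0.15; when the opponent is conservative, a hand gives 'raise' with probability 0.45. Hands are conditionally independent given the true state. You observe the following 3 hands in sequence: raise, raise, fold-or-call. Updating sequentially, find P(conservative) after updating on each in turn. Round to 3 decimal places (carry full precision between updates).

0.636

After 'raise': normaliser = 0.75·0.1500 + 0.15·0.4000 + 0.45·0.4500; P(aggressive) ≈ 0.3000, P(balanced) ≈ 0.1600, P(conservative) ≈ 0.5400
After 'raise': normaliser = 0.75·0.3000 + 0.15·0.1600 + 0.45·0.5400; P(aggressive) ≈ 0.4573, P(balanced) ≈ 0.0488, P(conservative) ≈ 0.4939
After 'fold-or-call': normaliser = 0.25·0.4573 + 0.85·0.0488 + 0.55·0.4939; P(aggressive) ≈ 0.2675, P(balanced) ≈ 0.0970, P(conservative) ≈ 0.6355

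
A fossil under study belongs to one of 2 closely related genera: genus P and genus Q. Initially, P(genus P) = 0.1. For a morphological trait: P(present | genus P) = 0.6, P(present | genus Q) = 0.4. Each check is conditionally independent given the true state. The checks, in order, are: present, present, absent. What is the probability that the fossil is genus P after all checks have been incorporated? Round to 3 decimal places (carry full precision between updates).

After 'present': P(genus P) = 0.6·0.1000 / (0.6·0.1000 + 0.4·0.9000) ≈ 0.1429
After 'present': P(genus P) = 0.6·0.1429 / (0.6·0.1429 + 0.4·0.8571) ≈ 0.2000
After 'absent': P(genus P) = 0.4·0.2000 / (0.4·0.2000 + 0.6·0.8000) ≈ 0.1429

0.143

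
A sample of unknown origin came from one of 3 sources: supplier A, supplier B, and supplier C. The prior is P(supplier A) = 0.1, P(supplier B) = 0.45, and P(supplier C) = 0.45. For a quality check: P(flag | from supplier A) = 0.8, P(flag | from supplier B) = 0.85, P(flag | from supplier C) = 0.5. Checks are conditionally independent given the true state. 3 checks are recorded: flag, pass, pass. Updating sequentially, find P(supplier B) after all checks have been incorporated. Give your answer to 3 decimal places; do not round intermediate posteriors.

0.126

After 'flag': normaliser = 0.8·0.1000 + 0.85·0.4500 + 0.5·0.4500; P(supplier A) ≈ 0.1164, P(supplier B) ≈ 0.5564, P(supplier C) ≈ 0.3273
After 'pass': normaliser = 0.2·0.1164 + 0.15·0.5564 + 0.5·0.3273; P(supplier A) ≈ 0.0861, P(supplier B) ≈ 0.3087, P(supplier C) ≈ 0.6052
After 'pass': normaliser = 0.2·0.0861 + 0.15·0.3087 + 0.5·0.6052; P(supplier A) ≈ 0.0470, P(supplier B) ≈ 0.1265, P(supplier C) ≈ 0.8265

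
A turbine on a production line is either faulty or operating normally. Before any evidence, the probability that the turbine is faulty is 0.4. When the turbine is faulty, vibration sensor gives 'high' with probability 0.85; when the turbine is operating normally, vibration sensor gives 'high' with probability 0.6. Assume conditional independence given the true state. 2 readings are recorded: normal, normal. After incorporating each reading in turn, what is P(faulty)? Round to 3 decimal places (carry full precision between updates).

After 'normal': P(faulty) = 0.15·0.4000 / (0.15·0.4000 + 0.4·0.6000) ≈ 0.2000
After 'normal': P(faulty) = 0.15·0.2000 / (0.15·0.2000 + 0.4·0.8000) ≈ 0.0857

0.086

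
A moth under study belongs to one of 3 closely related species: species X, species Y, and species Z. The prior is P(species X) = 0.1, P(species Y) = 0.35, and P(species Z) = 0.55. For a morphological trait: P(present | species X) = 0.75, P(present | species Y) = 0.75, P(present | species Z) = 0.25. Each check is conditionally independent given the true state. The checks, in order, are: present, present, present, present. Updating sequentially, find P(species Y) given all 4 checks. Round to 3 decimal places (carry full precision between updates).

0.766

After 'present': normaliser = 0.75·0.1000 + 0.75·0.3500 + 0.25·0.5500; P(species X) ≈ 0.1579, P(species Y) ≈ 0.5526, P(species Z) ≈ 0.2895
After 'present': normaliser = 0.75·0.1579 + 0.75·0.5526 + 0.25·0.2895; P(species X) ≈ 0.1957, P(species Y) ≈ 0.6848, P(species Z) ≈ 0.1196
After 'present': normaliser = 0.75·0.1957 + 0.75·0.6848 + 0.25·0.1196; P(species X) ≈ 0.2126, P(species Y) ≈ 0.7441, P(species Z) ≈ 0.0433
After 'present': normaliser = 0.75·0.2126 + 0.75·0.7441 + 0.25·0.0433; P(species X) ≈ 0.2189, P(species Y) ≈ 0.7662, P(species Z) ≈ 0.0149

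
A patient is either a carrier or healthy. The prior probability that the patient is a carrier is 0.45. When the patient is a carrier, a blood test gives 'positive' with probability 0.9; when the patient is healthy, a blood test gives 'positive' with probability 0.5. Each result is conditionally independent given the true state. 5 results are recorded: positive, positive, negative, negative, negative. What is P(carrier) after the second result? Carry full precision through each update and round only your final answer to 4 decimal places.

Each posterior becomes the prior for the next update.
After 'positive': P(carrier) = 0.9·0.4500 / (0.9·0.4500 + 0.5·0.5500) ≈ 0.5956
After 'positive': P(carrier) = 0.9·0.5956 / (0.9·0.5956 + 0.5·0.4044) ≈ 0.7261

0.7261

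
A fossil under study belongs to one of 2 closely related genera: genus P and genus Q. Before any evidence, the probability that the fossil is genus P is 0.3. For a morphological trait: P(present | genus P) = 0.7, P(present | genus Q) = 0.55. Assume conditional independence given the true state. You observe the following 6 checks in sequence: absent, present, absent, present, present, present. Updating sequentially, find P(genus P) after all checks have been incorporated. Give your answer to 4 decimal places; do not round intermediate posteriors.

After 'absent': P(genus P) = 0.3·0.3000 / (0.3·0.3000 + 0.45·0.7000) ≈ 0.2222
After 'present': P(genus P) = 0.7·0.2222 / (0.7·0.2222 + 0.55·0.7778) ≈ 0.2667
After 'absent': P(genus P) = 0.3·0.2667 / (0.3·0.2667 + 0.45·0.7333) ≈ 0.1951
After 'present': P(genus P) = 0.7·0.1951 / (0.7·0.1951 + 0.55·0.8049) ≈ 0.2358
After 'present': P(genus P) = 0.7·0.2358 / (0.7·0.2358 + 0.55·0.7642) ≈ 0.2820
After 'present': P(genus P) = 0.7·0.2820 / (0.7·0.2820 + 0.55·0.7180) ≈ 0.3332

0.3332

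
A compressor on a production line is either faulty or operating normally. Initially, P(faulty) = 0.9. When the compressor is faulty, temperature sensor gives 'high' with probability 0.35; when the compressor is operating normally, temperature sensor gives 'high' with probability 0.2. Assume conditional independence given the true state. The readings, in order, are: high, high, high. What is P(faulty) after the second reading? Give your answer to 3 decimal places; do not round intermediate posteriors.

Each posterior becomes the prior for the next update.
After 'high': P(faulty) = 0.35·0.9000 / (0.35·0.9000 + 0.2·0.1000) ≈ 0.9403
After 'high': P(faulty) = 0.35·0.9403 / (0.35·0.9403 + 0.2·0.0597) ≈ 0.9650

0.965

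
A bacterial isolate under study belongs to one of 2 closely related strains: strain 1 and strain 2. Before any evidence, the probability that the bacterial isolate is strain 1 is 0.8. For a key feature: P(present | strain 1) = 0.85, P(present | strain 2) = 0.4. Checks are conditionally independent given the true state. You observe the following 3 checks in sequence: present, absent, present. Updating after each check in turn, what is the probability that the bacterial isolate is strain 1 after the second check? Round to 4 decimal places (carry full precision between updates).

0.6800

Each posterior becomes the prior for the next update.
After 'present': P(strain 1) = 0.85·0.8000 / (0.85·0.8000 + 0.4·0.2000) ≈ 0.8947
After 'absent': P(strain 1) = 0.15·0.8947 / (0.15·0.8947 + 0.6·0.1053) ≈ 0.6800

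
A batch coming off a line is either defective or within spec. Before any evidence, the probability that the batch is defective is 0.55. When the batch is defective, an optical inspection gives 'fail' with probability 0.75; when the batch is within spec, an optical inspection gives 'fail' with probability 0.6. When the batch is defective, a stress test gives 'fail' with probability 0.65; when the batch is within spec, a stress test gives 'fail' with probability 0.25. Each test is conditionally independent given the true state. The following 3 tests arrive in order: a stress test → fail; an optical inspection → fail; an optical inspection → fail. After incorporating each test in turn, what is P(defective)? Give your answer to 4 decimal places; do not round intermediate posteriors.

0.8324

Apply Bayes' rule sequentially, carrying P(defective) forward.
After a stress test='fail': P(defective) = 0.65·0.5500 / (0.65·0.5500 + 0.25·0.4500) ≈ 0.7606
After an optical inspection='fail': P(defective) = 0.75·0.7606 / (0.75·0.7606 + 0.6·0.2394) ≈ 0.7989
After an optical inspection='fail': P(defective) = 0.75·0.7989 / (0.75·0.7989 + 0.6·0.2011) ≈ 0.8324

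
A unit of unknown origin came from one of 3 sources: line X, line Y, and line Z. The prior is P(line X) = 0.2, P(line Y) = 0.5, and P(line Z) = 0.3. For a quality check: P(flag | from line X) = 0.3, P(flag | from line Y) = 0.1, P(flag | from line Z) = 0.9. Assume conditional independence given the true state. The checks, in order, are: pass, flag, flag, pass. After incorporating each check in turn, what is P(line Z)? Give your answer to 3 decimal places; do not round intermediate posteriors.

After 'pass': normaliser = 0.7·0.2000 + 0.9·0.5000 + 0.1·0.3000; P(line X) ≈ 0.2258, P(line Y) ≈ 0.7258, P(line Z) ≈ 0.0484
After 'flag': normaliser = 0.3·0.2258 + 0.1·0.7258 + 0.9·0.0484; P(line X) ≈ 0.3684, P(line Y) ≈ 0.3947, P(line Z) ≈ 0.2368
After 'flag': normaliser = 0.3·0.3684 + 0.1·0.3947 + 0.9·0.2368; P(line X) ≈ 0.3043, P(line Y) ≈ 0.1087, P(line Z) ≈ 0.5870
After 'pass': normaliser = 0.7·0.3043 + 0.9·0.1087 + 0.1·0.5870; P(line X) ≈ 0.5765, P(line Y) ≈ 0.2647, P(line Z) ≈ 0.1588

0.159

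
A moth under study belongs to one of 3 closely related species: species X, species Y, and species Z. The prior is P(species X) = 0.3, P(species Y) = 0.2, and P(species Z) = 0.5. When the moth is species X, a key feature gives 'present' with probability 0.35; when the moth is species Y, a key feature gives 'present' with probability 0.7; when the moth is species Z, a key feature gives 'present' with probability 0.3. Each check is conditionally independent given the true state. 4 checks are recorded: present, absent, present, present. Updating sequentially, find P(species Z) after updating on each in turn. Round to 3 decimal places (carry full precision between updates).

After 'present': normaliser = 0.35·0.3000 + 0.7·0.2000 + 0.3·0.5000; P(species X) ≈ 0.2658, P(species Y) ≈ 0.3544, P(species Z) ≈ 0.3797
After 'absent': normaliser = 0.65·0.2658 + 0.3·0.3544 + 0.7·0.3797; P(species X) ≈ 0.3171, P(species Y) ≈ 0.1951, P(species Z) ≈ 0.4878
After 'present': normaliser = 0.35·0.3171 + 0.7·0.1951 + 0.3·0.4878; P(species X) ≈ 0.2817, P(species Y) ≈ 0.3467, P(species Z) ≈ 0.3715
After 'present': normaliser = 0.35·0.2817 + 0.7·0.3467 + 0.3·0.3715; P(species X) ≈ 0.2178, P(species Y) ≈ 0.5361, P(species Z) ≈ 0.2462

0.246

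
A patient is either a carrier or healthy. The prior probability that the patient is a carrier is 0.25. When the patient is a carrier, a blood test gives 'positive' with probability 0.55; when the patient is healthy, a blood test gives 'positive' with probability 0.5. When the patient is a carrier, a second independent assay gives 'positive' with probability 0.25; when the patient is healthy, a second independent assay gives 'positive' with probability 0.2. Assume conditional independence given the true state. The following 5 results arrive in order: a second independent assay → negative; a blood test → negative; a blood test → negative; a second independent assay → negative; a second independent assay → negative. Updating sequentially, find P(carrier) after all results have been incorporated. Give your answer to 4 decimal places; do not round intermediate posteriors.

After a second independent assay='negative': P(carrier) = 0.75·0.2500 / (0.75·0.2500 + 0.8·0.7500) ≈ 0.2381
After a blood test='negative': P(carrier) = 0.45·0.2381 / (0.45·0.2381 + 0.5·0.7619) ≈ 0.2195
After a blood test='negative': P(carrier) = 0.45·0.2195 / (0.45·0.2195 + 0.5·0.7805) ≈ 0.2020
After a second independent assay='negative': P(carrier) = 0.75·0.2020 / (0.75·0.2020 + 0.8·0.7980) ≈ 0.1918
After a second independent assay='negative': P(carrier) = 0.75·0.1918 / (0.75·0.1918 + 0.8·0.8082) ≈ 0.1820

0.1820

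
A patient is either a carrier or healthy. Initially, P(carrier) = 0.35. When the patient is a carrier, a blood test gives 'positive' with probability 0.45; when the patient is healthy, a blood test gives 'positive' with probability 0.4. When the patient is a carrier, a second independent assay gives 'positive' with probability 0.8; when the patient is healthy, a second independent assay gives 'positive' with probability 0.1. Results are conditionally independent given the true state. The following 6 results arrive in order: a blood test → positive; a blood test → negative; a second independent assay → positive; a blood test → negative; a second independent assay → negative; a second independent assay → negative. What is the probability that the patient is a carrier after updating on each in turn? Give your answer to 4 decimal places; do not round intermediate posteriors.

0.1674

Apply Bayes' rule sequentially, carrying P(carrier) forward.
After a blood test='positive': P(carrier) = 0.45·0.3500 / (0.45·0.3500 + 0.4·0.6500) ≈ 0.3772
After a blood test='negative': P(carrier) = 0.55·0.3772 / (0.55·0.3772 + 0.6·0.6228) ≈ 0.3570
After a second independent assay='positive': P(carrier) = 0.8·0.3570 / (0.8·0.3570 + 0.1·0.6430) ≈ 0.8163
After a blood test='negative': P(carrier) = 0.55·0.8163 / (0.55·0.8163 + 0.6·0.1837) ≈ 0.8028
After a second independent assay='negative': P(carrier) = 0.2·0.8028 / (0.2·0.8028 + 0.9·0.1972) ≈ 0.4750
After a second independent assay='negative': P(carrier) = 0.2·0.4750 / (0.2·0.4750 + 0.9·0.5250) ≈ 0.1674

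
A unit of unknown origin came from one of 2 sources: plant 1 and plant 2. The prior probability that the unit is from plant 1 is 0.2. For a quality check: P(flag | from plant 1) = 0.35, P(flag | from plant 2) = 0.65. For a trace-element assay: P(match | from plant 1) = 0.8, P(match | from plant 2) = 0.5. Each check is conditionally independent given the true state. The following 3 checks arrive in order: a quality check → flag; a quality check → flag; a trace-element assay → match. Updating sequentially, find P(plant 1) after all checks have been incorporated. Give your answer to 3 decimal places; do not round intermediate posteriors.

0.104

Apply Bayes' rule sequentially, carrying P(plant 1) forward.
After a quality check='flag': P(plant 1) = 0.35·0.2000 / (0.35·0.2000 + 0.65·0.8000) ≈ 0.1186
After a quality check='flag': P(plant 1) = 0.35·0.1186 / (0.35·0.1186 + 0.65·0.8814) ≈ 0.0676
After a trace-element assay='match': P(plant 1) = 0.8·0.0676 / (0.8·0.0676 + 0.5·0.9324) ≈ 0.1039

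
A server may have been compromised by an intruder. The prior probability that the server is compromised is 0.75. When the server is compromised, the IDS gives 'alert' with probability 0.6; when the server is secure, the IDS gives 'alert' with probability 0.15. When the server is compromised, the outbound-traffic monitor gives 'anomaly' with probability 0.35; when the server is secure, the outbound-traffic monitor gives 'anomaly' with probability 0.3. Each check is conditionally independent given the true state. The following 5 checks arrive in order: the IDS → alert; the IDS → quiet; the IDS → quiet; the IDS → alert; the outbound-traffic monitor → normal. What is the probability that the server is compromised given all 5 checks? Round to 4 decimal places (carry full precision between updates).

0.9080

After the IDS='alert': P(compromised) = 0.6·0.7500 / (0.6·0.7500 + 0.15·0.2500) ≈ 0.9231
After the IDS='quiet': P(compromised) = 0.4·0.9231 / (0.4·0.9231 + 0.85·0.0769) ≈ 0.8496
After the IDS='quiet': P(compromised) = 0.4·0.8496 / (0.4·0.8496 + 0.85·0.1504) ≈ 0.7266
After the IDS='alert': P(compromised) = 0.6·0.7266 / (0.6·0.7266 + 0.15·0.2734) ≈ 0.9140
After the outbound-traffic monitor='normal': P(compromised) = 0.65·0.9140 / (0.65·0.9140 + 0.7·0.0860) ≈ 0.9080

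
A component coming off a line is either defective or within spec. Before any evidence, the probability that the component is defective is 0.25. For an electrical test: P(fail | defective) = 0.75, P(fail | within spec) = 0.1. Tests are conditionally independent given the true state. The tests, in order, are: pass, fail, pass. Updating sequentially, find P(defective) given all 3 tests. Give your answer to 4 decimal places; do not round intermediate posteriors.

0.1617

After 'pass': P(defective) = 0.25·0.2500 / (0.25·0.2500 + 0.9·0.7500) ≈ 0.0847
After 'fail': P(defective) = 0.75·0.0847 / (0.75·0.0847 + 0.1·0.9153) ≈ 0.4098
After 'pass': P(defective) = 0.25·0.4098 / (0.25·0.4098 + 0.9·0.5902) ≈ 0.1617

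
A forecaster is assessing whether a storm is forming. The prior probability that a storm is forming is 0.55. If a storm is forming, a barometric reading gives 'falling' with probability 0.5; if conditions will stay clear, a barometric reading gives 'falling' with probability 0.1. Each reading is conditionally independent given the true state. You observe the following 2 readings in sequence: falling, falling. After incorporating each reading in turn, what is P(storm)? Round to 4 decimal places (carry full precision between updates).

After 'falling': P(storm) = 0.5·0.5500 / (0.5·0.5500 + 0.1·0.4500) ≈ 0.8594
After 'falling': P(storm) = 0.5·0.8594 / (0.5·0.8594 + 0.1·0.1406) ≈ 0.9683

0.9683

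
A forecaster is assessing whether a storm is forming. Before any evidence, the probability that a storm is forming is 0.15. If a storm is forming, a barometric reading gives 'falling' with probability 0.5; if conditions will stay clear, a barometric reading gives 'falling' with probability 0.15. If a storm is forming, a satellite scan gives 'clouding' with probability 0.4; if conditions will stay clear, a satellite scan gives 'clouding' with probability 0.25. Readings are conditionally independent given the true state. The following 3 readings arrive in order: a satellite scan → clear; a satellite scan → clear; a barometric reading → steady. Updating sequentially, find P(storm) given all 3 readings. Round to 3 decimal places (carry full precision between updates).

After a satellite scan='clear': P(storm) = 0.6·0.1500 / (0.6·0.1500 + 0.75·0.8500) ≈ 0.1237
After a satellite scan='clear': P(storm) = 0.6·0.1237 / (0.6·0.1237 + 0.75·0.8763) ≈ 0.1015
After a barometric reading='steady': P(storm) = 0.5·0.1015 / (0.5·0.1015 + 0.85·0.8985) ≈ 0.0623

0.062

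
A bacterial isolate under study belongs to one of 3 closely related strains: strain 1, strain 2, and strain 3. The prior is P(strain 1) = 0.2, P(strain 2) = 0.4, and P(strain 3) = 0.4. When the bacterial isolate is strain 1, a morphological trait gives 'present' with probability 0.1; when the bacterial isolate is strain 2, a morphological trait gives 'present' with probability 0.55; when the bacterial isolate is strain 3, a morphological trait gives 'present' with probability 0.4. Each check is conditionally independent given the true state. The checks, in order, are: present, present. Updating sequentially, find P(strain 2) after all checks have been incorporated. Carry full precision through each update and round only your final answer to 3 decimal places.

After 'present': normaliser = 0.1·0.2000 + 0.55·0.4000 + 0.4·0.4000; P(strain 1) ≈ 0.0500, P(strain 2) ≈ 0.5500, P(strain 3) ≈ 0.4000
After 'present': normaliser = 0.1·0.0500 + 0.55·0.5500 + 0.4·0.4000; P(strain 1) ≈ 0.0107, P(strain 2) ≈ 0.6471, P(strain 3) ≈ 0.3422

0.647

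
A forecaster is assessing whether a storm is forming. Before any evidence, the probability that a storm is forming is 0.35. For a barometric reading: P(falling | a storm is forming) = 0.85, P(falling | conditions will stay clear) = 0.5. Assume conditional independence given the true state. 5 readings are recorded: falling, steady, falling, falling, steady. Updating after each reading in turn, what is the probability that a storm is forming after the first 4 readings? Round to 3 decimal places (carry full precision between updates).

0.442

Each posterior becomes the prior for the next update.
After 'falling': P(storm) = 0.85·0.3500 / (0.85·0.3500 + 0.5·0.6500) ≈ 0.4779
After 'steady': P(storm) = 0.15·0.4779 / (0.15·0.4779 + 0.5·0.5221) ≈ 0.2154
After 'falling': P(storm) = 0.85·0.2154 / (0.85·0.2154 + 0.5·0.7846) ≈ 0.3183
After 'falling': P(storm) = 0.85·0.3183 / (0.85·0.3183 + 0.5·0.6817) ≈ 0.4425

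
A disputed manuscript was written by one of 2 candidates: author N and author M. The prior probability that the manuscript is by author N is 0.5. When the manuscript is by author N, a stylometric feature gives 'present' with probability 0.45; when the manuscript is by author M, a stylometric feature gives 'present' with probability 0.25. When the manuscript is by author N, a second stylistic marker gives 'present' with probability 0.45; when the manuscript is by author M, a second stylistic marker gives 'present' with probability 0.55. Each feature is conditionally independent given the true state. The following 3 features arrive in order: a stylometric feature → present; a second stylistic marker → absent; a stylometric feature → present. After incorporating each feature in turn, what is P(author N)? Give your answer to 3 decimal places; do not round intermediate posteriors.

Apply Bayes' rule sequentially, carrying P(author N) forward.
After a stylometric feature='present': P(author N) = 0.45·0.5000 / (0.45·0.5000 + 0.25·0.5000) ≈ 0.6429
After a second stylistic marker='absent': P(author N) = 0.55·0.6429 / (0.55·0.6429 + 0.45·0.3571) ≈ 0.6875
After a stylometric feature='present': P(author N) = 0.45·0.6875 / (0.45·0.6875 + 0.25·0.3125) ≈ 0.7984

0.798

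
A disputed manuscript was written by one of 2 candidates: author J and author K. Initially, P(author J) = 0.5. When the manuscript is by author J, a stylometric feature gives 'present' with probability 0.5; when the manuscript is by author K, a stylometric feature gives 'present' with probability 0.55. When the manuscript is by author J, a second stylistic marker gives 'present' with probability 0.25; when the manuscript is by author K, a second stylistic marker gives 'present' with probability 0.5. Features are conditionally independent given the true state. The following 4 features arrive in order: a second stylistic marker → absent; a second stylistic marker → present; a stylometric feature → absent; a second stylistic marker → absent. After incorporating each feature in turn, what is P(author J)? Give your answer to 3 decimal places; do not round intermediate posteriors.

0.556

After a second stylistic marker='absent': P(author J) = 0.75·0.5000 / (0.75·0.5000 + 0.5·0.5000) ≈ 0.6000
After a second stylistic marker='present': P(author J) = 0.25·0.6000 / (0.25·0.6000 + 0.5·0.4000) ≈ 0.4286
After a stylometric feature='absent': P(author J) = 0.5·0.4286 / (0.5·0.4286 + 0.45·0.5714) ≈ 0.4545
After a second stylistic marker='absent': P(author J) = 0.75·0.4545 / (0.75·0.4545 + 0.5·0.5455) ≈ 0.5556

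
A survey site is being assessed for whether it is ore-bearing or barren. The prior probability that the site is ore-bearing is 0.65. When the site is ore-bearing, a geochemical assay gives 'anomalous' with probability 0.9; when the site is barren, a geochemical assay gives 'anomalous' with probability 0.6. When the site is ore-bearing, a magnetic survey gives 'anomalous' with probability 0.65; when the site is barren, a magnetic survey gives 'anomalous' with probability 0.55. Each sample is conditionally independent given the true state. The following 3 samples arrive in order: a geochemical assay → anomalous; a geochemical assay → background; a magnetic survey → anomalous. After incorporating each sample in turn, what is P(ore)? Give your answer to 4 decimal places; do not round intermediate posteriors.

After a geochemical assay='anomalous': P(ore) = 0.9·0.6500 / (0.9·0.6500 + 0.6·0.3500) ≈ 0.7358
After a geochemical assay='background': P(ore) = 0.1·0.7358 / (0.1·0.7358 + 0.4·0.2642) ≈ 0.4105
After a magnetic survey='anomalous': P(ore) = 0.65·0.4105 / (0.65·0.4105 + 0.55·0.5895) ≈ 0.4515

0.4515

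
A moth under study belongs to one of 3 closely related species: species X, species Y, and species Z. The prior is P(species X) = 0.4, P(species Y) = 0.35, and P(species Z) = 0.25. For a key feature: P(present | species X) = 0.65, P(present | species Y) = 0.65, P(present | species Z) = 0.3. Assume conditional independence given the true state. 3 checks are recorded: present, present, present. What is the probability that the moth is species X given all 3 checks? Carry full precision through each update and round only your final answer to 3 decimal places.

Each posterior becomes the prior for the next update.
After 'present': normaliser = 0.65·0.4000 + 0.65·0.3500 + 0.3·0.2500; P(species X) ≈ 0.4622, P(species Y) ≈ 0.4044, P(species Z) ≈ 0.1333
After 'present': normaliser = 0.65·0.4622 + 0.65·0.4044 + 0.3·0.1333; P(species X) ≈ 0.4980, P(species Y) ≈ 0.4357, P(species Z) ≈ 0.0663
After 'present': normaliser = 0.65·0.4980 + 0.65·0.4357 + 0.3·0.0663; P(species X) ≈ 0.5164, P(species Y) ≈ 0.4519, P(species Z) ≈ 0.0317

0.516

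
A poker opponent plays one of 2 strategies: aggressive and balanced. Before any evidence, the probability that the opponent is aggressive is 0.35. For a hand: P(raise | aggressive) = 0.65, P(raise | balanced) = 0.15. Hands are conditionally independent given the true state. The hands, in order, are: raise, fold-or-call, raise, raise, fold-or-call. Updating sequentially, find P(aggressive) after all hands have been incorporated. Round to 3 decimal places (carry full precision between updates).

After 'raise': P(aggressive) = 0.65·0.3500 / (0.65·0.3500 + 0.15·0.6500) ≈ 0.7000
After 'fold-or-call': P(aggressive) = 0.35·0.7000 / (0.35·0.7000 + 0.85·0.3000) ≈ 0.4900
After 'raise': P(aggressive) = 0.65·0.4900 / (0.65·0.4900 + 0.15·0.5100) ≈ 0.8063
After 'raise': P(aggressive) = 0.65·0.8063 / (0.65·0.8063 + 0.15·0.1937) ≈ 0.9475
After 'fold-or-call': P(aggressive) = 0.35·0.9475 / (0.35·0.9475 + 0.85·0.0525) ≈ 0.8814

0.881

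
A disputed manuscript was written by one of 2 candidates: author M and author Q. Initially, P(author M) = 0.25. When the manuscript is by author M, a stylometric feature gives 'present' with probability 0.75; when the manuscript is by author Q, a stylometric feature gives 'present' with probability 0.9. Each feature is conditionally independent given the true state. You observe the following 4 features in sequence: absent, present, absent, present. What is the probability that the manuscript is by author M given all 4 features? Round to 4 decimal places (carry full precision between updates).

0.5913

After 'absent': P(author M) = 0.25·0.2500 / (0.25·0.2500 + 0.1·0.7500) ≈ 0.4545
After 'present': P(author M) = 0.75·0.4545 / (0.75·0.4545 + 0.9·0.5455) ≈ 0.4098
After 'absent': P(author M) = 0.25·0.4098 / (0.25·0.4098 + 0.1·0.5902) ≈ 0.6345
After 'present': P(author M) = 0.75·0.6345 / (0.75·0.6345 + 0.9·0.3655) ≈ 0.5913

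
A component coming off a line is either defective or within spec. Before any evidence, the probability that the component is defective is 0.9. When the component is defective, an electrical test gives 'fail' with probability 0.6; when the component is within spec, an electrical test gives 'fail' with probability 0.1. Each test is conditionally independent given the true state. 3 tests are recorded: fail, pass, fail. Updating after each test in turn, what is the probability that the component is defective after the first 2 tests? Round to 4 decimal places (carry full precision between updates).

Each posterior becomes the prior for the next update.
After 'fail': P(defective) = 0.6·0.9000 / (0.6·0.9000 + 0.1·0.1000) ≈ 0.9818
After 'pass': P(defective) = 0.4·0.9818 / (0.4·0.9818 + 0.9·0.0182) ≈ 0.9600

0.9600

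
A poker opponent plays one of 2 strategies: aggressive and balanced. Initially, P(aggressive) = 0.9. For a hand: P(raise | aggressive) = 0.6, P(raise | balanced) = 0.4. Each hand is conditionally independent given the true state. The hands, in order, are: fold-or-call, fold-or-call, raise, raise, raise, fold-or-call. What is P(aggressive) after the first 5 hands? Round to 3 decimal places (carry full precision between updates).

After 'fold-or-call': P(aggressive) = 0.4·0.9000 / (0.4·0.9000 + 0.6·0.1000) ≈ 0.8571
After 'fold-or-call': P(aggressive) = 0.4·0.8571 / (0.4·0.8571 + 0.6·0.1429) ≈ 0.8000
After 'raise': P(aggressive) = 0.6·0.8000 / (0.6·0.8000 + 0.4·0.2000) ≈ 0.8571
After 'raise': P(aggressive) = 0.6·0.8571 / (0.6·0.8571 + 0.4·0.1429) ≈ 0.9000
After 'raise': P(aggressive) = 0.6·0.9000 / (0.6·0.9000 + 0.4·0.1000) ≈ 0.9310

0.931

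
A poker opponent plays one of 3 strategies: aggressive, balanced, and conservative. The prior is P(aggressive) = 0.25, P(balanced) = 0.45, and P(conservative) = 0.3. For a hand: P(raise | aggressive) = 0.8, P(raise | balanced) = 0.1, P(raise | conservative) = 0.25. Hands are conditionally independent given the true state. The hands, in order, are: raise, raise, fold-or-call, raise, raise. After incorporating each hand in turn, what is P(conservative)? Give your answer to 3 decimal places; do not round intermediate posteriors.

0.041

After 'raise': normaliser = 0.8·0.2500 + 0.1·0.4500 + 0.25·0.3000; P(aggressive) ≈ 0.6250, P(balanced) ≈ 0.1406, P(conservative) ≈ 0.2344
After 'raise': normaliser = 0.8·0.6250 + 0.1·0.1406 + 0.25·0.2344; P(aggressive) ≈ 0.8731, P(balanced) ≈ 0.0246, P(conservative) ≈ 0.1023
After 'fold-or-call': normaliser = 0.2·0.8731 + 0.9·0.0246 + 0.75·0.1023; P(aggressive) ≈ 0.6386, P(balanced) ≈ 0.0808, P(conservative) ≈ 0.2806
After 'raise': normaliser = 0.8·0.6386 + 0.1·0.0808 + 0.25·0.2806; P(aggressive) ≈ 0.8672, P(balanced) ≈ 0.0137, P(conservative) ≈ 0.1191
After 'raise': normaliser = 0.8·0.8672 + 0.1·0.0137 + 0.25·0.1191; P(aggressive) ≈ 0.9570, P(balanced) ≈ 0.0019, P(conservative) ≈ 0.0411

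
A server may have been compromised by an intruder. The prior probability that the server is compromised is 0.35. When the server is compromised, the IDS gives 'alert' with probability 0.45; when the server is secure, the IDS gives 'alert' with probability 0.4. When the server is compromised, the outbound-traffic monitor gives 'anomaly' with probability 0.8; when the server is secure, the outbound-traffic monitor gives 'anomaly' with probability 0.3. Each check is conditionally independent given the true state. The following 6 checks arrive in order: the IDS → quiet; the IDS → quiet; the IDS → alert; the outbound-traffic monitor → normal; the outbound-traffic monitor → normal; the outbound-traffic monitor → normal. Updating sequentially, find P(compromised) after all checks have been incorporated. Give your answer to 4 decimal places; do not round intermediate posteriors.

0.0117

After the IDS='quiet': P(compromised) = 0.55·0.3500 / (0.55·0.3500 + 0.6·0.6500) ≈ 0.3305
After the IDS='quiet': P(compromised) = 0.55·0.3305 / (0.55·0.3305 + 0.6·0.6695) ≈ 0.3115
After the IDS='alert': P(compromised) = 0.45·0.3115 / (0.45·0.3115 + 0.4·0.6885) ≈ 0.3373
After the outbound-traffic monitor='normal': P(compromised) = 0.2·0.3373 / (0.2·0.3373 + 0.7·0.6627) ≈ 0.1270
After the outbound-traffic monitor='normal': P(compromised) = 0.2·0.1270 / (0.2·0.1270 + 0.7·0.8730) ≈ 0.0399
After the outbound-traffic monitor='normal': P(compromised) = 0.2·0.0399 / (0.2·0.0399 + 0.7·0.9601) ≈ 0.0117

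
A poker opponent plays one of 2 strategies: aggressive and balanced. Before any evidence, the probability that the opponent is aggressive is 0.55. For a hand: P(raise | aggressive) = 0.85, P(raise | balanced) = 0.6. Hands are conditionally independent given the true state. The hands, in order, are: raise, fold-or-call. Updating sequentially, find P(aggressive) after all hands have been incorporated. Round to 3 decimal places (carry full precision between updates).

0.394

After 'raise': P(aggressive) = 0.85·0.5500 / (0.85·0.5500 + 0.6·0.4500) ≈ 0.6339
After 'fold-or-call': P(aggressive) = 0.15·0.6339 / (0.15·0.6339 + 0.4·0.3661) ≈ 0.3937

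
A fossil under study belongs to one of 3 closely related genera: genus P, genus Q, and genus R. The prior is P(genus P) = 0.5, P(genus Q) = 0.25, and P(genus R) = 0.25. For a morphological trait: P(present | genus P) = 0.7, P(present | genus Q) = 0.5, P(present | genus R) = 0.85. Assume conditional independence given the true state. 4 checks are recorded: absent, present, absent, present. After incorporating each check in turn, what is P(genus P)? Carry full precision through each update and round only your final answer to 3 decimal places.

After 'absent': normaliser = 0.3·0.5000 + 0.5·0.2500 + 0.15·0.2500; P(genus P) ≈ 0.4800, P(genus Q) ≈ 0.4000, P(genus R) ≈ 0.1200
After 'present': normaliser = 0.7·0.4800 + 0.5·0.4000 + 0.85·0.1200; P(genus P) ≈ 0.5266, P(genus Q) ≈ 0.3135, P(genus R) ≈ 0.1599
After 'absent': normaliser = 0.3·0.5266 + 0.5·0.3135 + 0.15·0.1599; P(genus P) ≈ 0.4665, P(genus Q) ≈ 0.4627, P(genus R) ≈ 0.0708
After 'present': normaliser = 0.7·0.4665 + 0.5·0.4627 + 0.85·0.0708; P(genus P) ≈ 0.5283, P(genus Q) ≈ 0.3743, P(genus R) ≈ 0.0974

0.528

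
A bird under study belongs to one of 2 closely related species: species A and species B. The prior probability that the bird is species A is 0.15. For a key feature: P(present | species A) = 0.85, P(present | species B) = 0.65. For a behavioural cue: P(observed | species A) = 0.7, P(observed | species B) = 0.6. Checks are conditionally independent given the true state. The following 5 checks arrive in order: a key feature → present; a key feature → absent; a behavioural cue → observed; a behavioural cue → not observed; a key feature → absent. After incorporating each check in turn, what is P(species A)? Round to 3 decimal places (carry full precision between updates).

After a key feature='present': P(species A) = 0.85·0.1500 / (0.85·0.1500 + 0.65·0.8500) ≈ 0.1875
After a key feature='absent': P(species A) = 0.15·0.1875 / (0.15·0.1875 + 0.35·0.8125) ≈ 0.0900
After a behavioural cue='observed': P(species A) = 0.7·0.0900 / (0.7·0.0900 + 0.6·0.9100) ≈ 0.1034
After a behavioural cue='not observed': P(species A) = 0.3·0.1034 / (0.3·0.1034 + 0.4·0.8966) ≈ 0.0796
After a key feature='absent': P(species A) = 0.15·0.0796 / (0.15·0.0796 + 0.35·0.9204) ≈ 0.0358

0.036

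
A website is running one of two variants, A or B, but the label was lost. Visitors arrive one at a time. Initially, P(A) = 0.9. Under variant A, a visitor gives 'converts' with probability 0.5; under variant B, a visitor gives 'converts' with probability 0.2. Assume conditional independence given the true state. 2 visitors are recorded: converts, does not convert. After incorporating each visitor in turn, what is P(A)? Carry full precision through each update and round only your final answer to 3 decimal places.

After 'converts': P(A) = 0.5·0.9000 / (0.5·0.9000 + 0.2·0.1000) ≈ 0.9574
After 'does not convert': P(A) = 0.5·0.9574 / (0.5·0.9574 + 0.8·0.0426) ≈ 0.9336

0.934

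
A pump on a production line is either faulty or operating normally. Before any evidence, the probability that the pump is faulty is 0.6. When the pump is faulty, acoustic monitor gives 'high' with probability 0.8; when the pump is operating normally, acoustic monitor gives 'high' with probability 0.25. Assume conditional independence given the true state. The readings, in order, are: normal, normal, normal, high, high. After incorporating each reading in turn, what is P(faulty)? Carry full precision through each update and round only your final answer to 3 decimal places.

0.226

Apply Bayes' rule sequentially, carrying P(faulty) forward.
After 'normal': P(faulty) = 0.2·0.6000 / (0.2·0.6000 + 0.75·0.4000) ≈ 0.2857
After 'normal': P(faulty) = 0.2·0.2857 / (0.2·0.2857 + 0.75·0.7143) ≈ 0.0964
After 'normal': P(faulty) = 0.2·0.0964 / (0.2·0.0964 + 0.75·0.9036) ≈ 0.0277
After 'high': P(faulty) = 0.8·0.0277 / (0.8·0.0277 + 0.25·0.9723) ≈ 0.0834
After 'high': P(faulty) = 0.8·0.0834 / (0.8·0.0834 + 0.25·0.9166) ≈ 0.2256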